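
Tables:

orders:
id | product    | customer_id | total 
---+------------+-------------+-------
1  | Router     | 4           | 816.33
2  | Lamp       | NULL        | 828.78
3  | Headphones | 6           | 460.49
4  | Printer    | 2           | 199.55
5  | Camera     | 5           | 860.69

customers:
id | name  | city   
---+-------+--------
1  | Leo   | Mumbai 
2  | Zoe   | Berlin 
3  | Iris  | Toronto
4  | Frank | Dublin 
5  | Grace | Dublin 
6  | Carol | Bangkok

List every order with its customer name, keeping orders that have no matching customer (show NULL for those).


LEFT JOIN keeps every row from orders (the left table); where customer_id has no match in customers, the customer columns become NULL. Walk through each order:
  - order 1 (Router): customer_id=4 -> matches Frank
  - order 2 (Lamp): customer_id=NULL, no match -> kept with NULL
  - order 3 (Headphones): customer_id=6 -> matches Carol
  - order 4 (Printer): customer_id=2 -> matches Zoe
  - order 5 (Camera): customer_id=5 -> matches Grace
All 5 rows appear; 1 has NULL customer.

SQL:
SELECT a.product, b.name AS customer
FROM orders a
LEFT JOIN customers b ON a.customer_id = b.id

Result:
product    | customer
-----------+---------
Router     | Frank   
Lamp       | NULL    
Headphones | Carol   
Printer    | Zoe     
Camera     | Grace   


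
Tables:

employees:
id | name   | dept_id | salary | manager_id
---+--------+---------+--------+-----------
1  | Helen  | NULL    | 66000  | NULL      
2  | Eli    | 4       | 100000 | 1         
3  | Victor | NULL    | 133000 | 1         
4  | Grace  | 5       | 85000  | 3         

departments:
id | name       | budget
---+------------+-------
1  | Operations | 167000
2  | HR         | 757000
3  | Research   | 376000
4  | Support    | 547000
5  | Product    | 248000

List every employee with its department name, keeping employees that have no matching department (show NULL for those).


LEFT JOIN keeps every row from employees (the left table); where dept_id has no match in departments, the department columns become NULL. Walk through each employee:
  - employee 1 (Helen): dept_id=NULL, no match -> kept with NULL
  - employee 2 (Eli): dept_id=4 -> matches Support
  - employee 3 (Victor): dept_id=NULL, no match -> kept with NULL
  - employee 4 (Grace): dept_id=5 -> matches Product
All 4 rows appear; 2 have NULL department.

SQL:
SELECT a.name, b.name AS department
FROM employees a
LEFT JOIN departments b ON a.dept_id = b.id

Result:
name   | department
-------+-----------
Helen  | NULL      
Eli    | Support   
Victor | NULL      
Grace  | Product   


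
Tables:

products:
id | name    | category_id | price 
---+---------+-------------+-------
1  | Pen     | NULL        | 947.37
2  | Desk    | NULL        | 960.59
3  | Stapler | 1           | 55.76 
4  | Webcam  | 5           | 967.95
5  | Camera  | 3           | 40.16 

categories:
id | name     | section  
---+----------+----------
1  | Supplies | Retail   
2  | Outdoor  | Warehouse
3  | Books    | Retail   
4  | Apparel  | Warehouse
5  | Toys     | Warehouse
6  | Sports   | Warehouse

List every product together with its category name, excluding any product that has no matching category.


INNER JOIN keeps only products rows whose category_id matches an id in categories. Walk through each product:
  - product 1 (Pen): category_id=NULL, no match -> dropped
  - product 2 (Desk): category_id=NULL, no match -> dropped
  - product 3 (Stapler): category_id=1 -> matches Supplies
  - product 4 (Webcam): category_id=5 -> matches Toys
  - product 5 (Camera): category_id=3 -> matches Books
So 2 of 5 rows are dropped.

SQL:
SELECT a.name, b.name AS category
FROM products a
INNER JOIN categories b ON a.category_id = b.id

Result:
name    | category
--------+---------
Stapler | Supplies
Webcam  | Toys    
Camera  | Books   


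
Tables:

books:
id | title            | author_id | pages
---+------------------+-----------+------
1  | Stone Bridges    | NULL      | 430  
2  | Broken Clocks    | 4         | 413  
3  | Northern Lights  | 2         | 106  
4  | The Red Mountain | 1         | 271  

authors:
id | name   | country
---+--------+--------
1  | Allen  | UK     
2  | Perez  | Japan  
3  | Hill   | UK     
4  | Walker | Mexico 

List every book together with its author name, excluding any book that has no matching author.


INNER JOIN keeps only books rows whose author_id matches an id in authors. Walk through each book:
  - book 1 (Stone Bridges): author_id=NULL, no match -> dropped
  - book 2 (Broken Clocks): author_id=4 -> matches Walker
  - book 3 (Northern Lights): author_id=2 -> matches Perez
  - book 4 (The Red Mountain): author_id=1 -> matches Allen
So 1 of 4 rows is dropped.

SQL:
SELECT a.title, b.name AS author
FROM books a
INNER JOIN authors b ON a.author_id = b.id

Result:
title            | author
-----------------+-------
Broken Clocks    | Walker
Northern Lights  | Perez 
The Red Mountain | Allen 


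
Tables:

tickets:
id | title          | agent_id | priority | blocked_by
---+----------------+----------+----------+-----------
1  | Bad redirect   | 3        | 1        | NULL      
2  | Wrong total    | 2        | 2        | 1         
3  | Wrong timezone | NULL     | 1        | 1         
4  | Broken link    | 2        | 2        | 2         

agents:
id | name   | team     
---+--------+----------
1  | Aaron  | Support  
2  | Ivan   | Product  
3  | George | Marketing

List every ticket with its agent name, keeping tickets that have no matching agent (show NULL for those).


LEFT JOIN keeps every row from tickets (the left table); where agent_id has no match in agents, the agent columns become NULL. Walk through each ticket:
  - ticket 1 (Bad redirect): agent_id=3 -> matches George
  - ticket 2 (Wrong total): agent_id=2 -> matches Ivan
  - ticket 3 (Wrong timezone): agent_id=NULL, no match -> kept with NULL
  - ticket 4 (Broken link): agent_id=2 -> matches Ivan
All 4 rows appear; 1 has NULL agent.

SQL:
SELECT a.title, b.name AS agent
FROM tickets a
LEFT JOIN agents b ON a.agent_id = b.id

Result:
title          | agent 
---------------+-------
Bad redirect   | George
Wrong total    | Ivan  
Wrong timezone | NULL  
Broken link    | Ivan  


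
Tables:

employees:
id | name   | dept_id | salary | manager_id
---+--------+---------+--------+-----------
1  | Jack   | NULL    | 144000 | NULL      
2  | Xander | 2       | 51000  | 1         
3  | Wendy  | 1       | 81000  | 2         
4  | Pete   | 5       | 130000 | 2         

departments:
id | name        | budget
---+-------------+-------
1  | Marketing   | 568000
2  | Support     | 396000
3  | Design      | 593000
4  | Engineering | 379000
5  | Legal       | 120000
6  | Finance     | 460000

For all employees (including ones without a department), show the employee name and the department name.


LEFT JOIN keeps every row from employees (the left table); where dept_id has no match in departments, the department columns become NULL. Walk through each employee:
  - employee 1 (Jack): dept_id=NULL, no match -> kept with NULL
  - employee 2 (Xander): dept_id=2 -> matches Support
  - employee 3 (Wendy): dept_id=1 -> matches Marketing
  - employee 4 (Pete): dept_id=5 -> matches Legal
All 4 rows appear; 1 has NULL department.

SQL:
SELECT a.name, b.name AS department
FROM employees a
LEFT JOIN departments b ON a.dept_id = b.id

Result:
name   | department
-------+-----------
Jack   | NULL      
Xander | Support   
Wendy  | Marketing 
Pete   | Legal     


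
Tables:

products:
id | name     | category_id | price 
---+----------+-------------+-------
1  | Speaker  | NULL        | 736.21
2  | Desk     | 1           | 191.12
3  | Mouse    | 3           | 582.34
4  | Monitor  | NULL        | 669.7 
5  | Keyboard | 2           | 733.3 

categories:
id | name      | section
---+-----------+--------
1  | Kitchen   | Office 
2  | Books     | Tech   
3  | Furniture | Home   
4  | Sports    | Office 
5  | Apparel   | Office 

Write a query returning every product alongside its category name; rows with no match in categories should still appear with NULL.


LEFT JOIN keeps every row from products (the left table); where category_id has no match in categories, the category columns become NULL. Walk through each product:
  - product 1 (Speaker): category_id=NULL, no match -> kept with NULL
  - product 2 (Desk): category_id=1 -> matches Kitchen
  - product 3 (Mouse): category_id=3 -> matches Furniture
  - product 4 (Monitor): category_id=NULL, no match -> kept with NULL
  - product 5 (Keyboard): category_id=2 -> matches Books
All 5 rows appear; 2 have NULL category.

SQL:
SELECT a.name, b.name AS category
FROM products a
LEFT JOIN categories b ON a.category_id = b.id

Result:
name     | category 
---------+----------
Speaker  | NULL     
Desk     | Kitchen  
Mouse    | Furniture
Monitor  | NULL     
Keyboard | Books    


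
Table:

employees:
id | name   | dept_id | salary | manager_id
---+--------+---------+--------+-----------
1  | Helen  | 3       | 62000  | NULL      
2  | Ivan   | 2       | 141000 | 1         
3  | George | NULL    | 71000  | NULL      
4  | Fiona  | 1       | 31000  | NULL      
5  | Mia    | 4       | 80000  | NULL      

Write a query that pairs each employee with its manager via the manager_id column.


This is a self-join: employees is joined to a second copy of itself, matching each row's manager_id to another row's id. Use LEFT JOIN so rows with manager_id=NULL are kept.
  - employee 1 (Helen): manager_id=NULL -> NULL
  - employee 2 (Ivan): manager_id=1 -> Helen
  - employee 3 (George): manager_id=NULL -> NULL
  - employee 4 (Fiona): manager_id=NULL -> NULL
  - employee 5 (Mia): manager_id=NULL -> NULL

SQL:
SELECT a.name AS item, b.name AS manager
FROM employees a
LEFT JOIN employees b ON a.manager_id = b.id

Result:
item   | manager
-------+--------
Helen  | NULL   
Ivan   | Helen  
George | NULL   
Fiona  | NULL   
Mia    | NULL   


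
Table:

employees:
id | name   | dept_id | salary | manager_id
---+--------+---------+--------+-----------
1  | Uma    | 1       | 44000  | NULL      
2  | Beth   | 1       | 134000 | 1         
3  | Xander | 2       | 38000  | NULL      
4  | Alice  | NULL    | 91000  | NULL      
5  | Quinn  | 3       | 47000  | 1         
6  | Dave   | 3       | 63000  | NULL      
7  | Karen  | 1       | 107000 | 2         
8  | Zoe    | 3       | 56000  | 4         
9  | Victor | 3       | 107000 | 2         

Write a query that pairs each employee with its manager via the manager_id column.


This is a self-join: employees is joined to a second copy of itself, matching each row's manager_id to another row's id. Use LEFT JOIN so rows with manager_id=NULL are kept.
  - employee 1 (Uma): manager_id=NULL -> NULL
  - employee 2 (Beth): manager_id=1 -> Uma
  - employee 3 (Xander): manager_id=NULL -> NULL
  - employee 4 (Alice): manager_id=NULL -> NULL
  - employee 5 (Quinn): manager_id=1 -> Uma
  - employee 6 (Dave): manager_id=NULL -> NULL
  - employee 7 (Karen): manager_id=2 -> Beth
  - employee 8 (Zoe): manager_id=4 -> Alice
  - employee 9 (Victor): manager_id=2 -> Beth

SQL:
SELECT a.name AS item, b.name AS manager
FROM employees a
LEFT JOIN employees b ON a.manager_id = b.id

Result:
item   | manager
-------+--------
Uma    | NULL   
Beth   | Uma    
Xander | NULL   
Alice  | NULL   
Quinn  | Uma    
Dave   | NULL   
Karen  | Beth   
Zoe    | Alice  
Victor | Beth   


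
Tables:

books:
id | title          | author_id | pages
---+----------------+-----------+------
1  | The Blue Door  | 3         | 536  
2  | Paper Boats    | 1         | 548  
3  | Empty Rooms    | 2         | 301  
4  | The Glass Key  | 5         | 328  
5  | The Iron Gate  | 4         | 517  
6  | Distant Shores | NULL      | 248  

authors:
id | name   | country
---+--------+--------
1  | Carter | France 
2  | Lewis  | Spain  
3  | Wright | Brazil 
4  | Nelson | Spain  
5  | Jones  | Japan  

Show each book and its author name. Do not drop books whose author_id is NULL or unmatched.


LEFT JOIN keeps every row from books (the left table); where author_id has no match in authors, the author columns become NULL. Walk through each book:
  - book 1 (The Blue Door): author_id=3 -> matches Wright
  - book 2 (Paper Boats): author_id=1 -> matches Carter
  - book 3 (Empty Rooms): author_id=2 -> matches Lewis
  - book 4 (The Glass Key): author_id=5 -> matches Jones
  - book 5 (The Iron Gate): author_id=4 -> matches Nelson
  - book 6 (Distant Shores): author_id=NULL, no match -> kept with NULL
All 6 rows appear; 1 has NULL author.

SQL:
SELECT a.title, b.name AS author
FROM books a
LEFT JOIN authors b ON a.author_id = b.id

Result:
title          | author
---------------+-------
The Blue Door  | Wright
Paper Boats    | Carter
Empty Rooms    | Lewis 
The Glass Key  | Jones 
The Iron Gate  | Nelson
Distant Shores | NULL  


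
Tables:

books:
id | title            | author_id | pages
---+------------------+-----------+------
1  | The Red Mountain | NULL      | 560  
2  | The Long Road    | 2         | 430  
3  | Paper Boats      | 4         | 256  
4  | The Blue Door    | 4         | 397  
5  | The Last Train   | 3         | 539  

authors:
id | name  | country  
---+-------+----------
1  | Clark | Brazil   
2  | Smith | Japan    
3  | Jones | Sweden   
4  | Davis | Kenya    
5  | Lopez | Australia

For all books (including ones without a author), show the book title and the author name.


LEFT JOIN keeps every row from books (the left table); where author_id has no match in authors, the author columns become NULL. Walk through each book:
  - book 1 (The Red Mountain): author_id=NULL, no match -> kept with NULL
  - book 2 (The Long Road): author_id=2 -> matches Smith
  - book 3 (Paper Boats): author_id=4 -> matches Davis
  - book 4 (The Blue Door): author_id=4 -> matches Davis
  - book 5 (The Last Train): author_id=3 -> matches Jones
All 5 rows appear; 1 has NULL author.

SQL:
SELECT a.title, b.name AS author
FROM books a
LEFT JOIN authors b ON a.author_id = b.id

Result:
title            | author
-----------------+-------
The Red Mountain | NULL  
The Long Road    | Smith 
Paper Boats      | Davis 
The Blue Door    | Davis 
The Last Train   | Jones 


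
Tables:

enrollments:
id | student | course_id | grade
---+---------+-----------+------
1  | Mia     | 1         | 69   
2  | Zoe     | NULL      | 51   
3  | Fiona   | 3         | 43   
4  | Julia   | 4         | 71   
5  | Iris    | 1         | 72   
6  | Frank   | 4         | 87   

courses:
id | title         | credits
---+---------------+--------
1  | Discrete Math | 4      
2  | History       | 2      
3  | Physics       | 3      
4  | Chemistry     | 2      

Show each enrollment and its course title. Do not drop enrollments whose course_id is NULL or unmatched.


LEFT JOIN keeps every row from enrollments (the left table); where course_id has no match in courses, the course columns become NULL. Walk through each enrollment:
  - enrollment 1 (Mia): course_id=1 -> matches Discrete Math
  - enrollment 2 (Zoe): course_id=NULL, no match -> kept with NULL
  - enrollment 3 (Fiona): course_id=3 -> matches Physics
  - enrollment 4 (Julia): course_id=4 -> matches Chemistry
  - enrollment 5 (Iris): course_id=1 -> matches Discrete Math
  - enrollment 6 (Frank): course_id=4 -> matches Chemistry
All 6 rows appear; 1 has NULL course.

SQL:
SELECT a.student, b.title AS course
FROM enrollments a
LEFT JOIN courses b ON a.course_id = b.id

Result:
student | course       
--------+--------------
Mia     | Discrete Math
Zoe     | NULL         
Fiona   | Physics      
Julia   | Chemistry    
Iris    | Discrete Math
Frank   | Chemistry    


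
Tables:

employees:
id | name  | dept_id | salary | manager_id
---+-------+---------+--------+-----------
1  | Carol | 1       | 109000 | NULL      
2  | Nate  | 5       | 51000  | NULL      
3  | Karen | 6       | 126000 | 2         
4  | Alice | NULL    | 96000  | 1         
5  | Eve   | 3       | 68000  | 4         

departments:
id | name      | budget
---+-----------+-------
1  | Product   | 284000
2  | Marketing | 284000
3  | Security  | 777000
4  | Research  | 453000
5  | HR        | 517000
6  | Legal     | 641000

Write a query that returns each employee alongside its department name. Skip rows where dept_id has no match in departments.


INNER JOIN keeps only employees rows whose dept_id matches an id in departments. Walk through each employee:
  - employee 1 (Carol): dept_id=1 -> matches Product
  - employee 2 (Nate): dept_id=5 -> matches HR
  - employee 3 (Karen): dept_id=6 -> matches Legal
  - employee 4 (Alice): dept_id=NULL, no match -> dropped
  - employee 5 (Eve): dept_id=3 -> matches Security
So 1 of 5 rows is dropped.

SQL:
SELECT a.name, b.name AS department
FROM employees a
INNER JOIN departments b ON a.dept_id = b.id

Result:
name  | department
------+-----------
Carol | Product   
Nate  | HR        
Karen | Legal     
Eve   | Security  


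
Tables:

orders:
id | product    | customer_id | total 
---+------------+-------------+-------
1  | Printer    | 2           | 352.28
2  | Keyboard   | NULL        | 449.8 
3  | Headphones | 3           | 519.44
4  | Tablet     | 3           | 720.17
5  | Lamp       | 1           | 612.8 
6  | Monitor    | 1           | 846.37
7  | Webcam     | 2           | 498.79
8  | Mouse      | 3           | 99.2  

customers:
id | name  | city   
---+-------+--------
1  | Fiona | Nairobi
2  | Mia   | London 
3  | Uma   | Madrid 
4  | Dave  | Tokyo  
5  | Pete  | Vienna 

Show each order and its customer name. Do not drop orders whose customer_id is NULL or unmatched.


LEFT JOIN keeps every row from orders (the left table); where customer_id has no match in customers, the customer columns become NULL. Walk through each order:
  - order 1 (Printer): customer_id=2 -> matches Mia
  - order 2 (Keyboard): customer_id=NULL, no match -> kept with NULL
  - order 3 (Headphones): customer_id=3 -> matches Uma
  - order 4 (Tablet): customer_id=3 -> matches Uma
  - order 5 (Lamp): customer_id=1 -> matches Fiona
  - order 6 (Monitor): customer_id=1 -> matches Fiona
  - order 7 (Webcam): customer_id=2 -> matches Mia
  - order 8 (Mouse): customer_id=3 -> matches Uma
All 8 rows appear; 1 has NULL customer.

SQL:
SELECT a.product, b.name AS customer
FROM orders a
LEFT JOIN customers b ON a.customer_id = b.id

Result:
product    | customer
-----------+---------
Printer    | Mia     
Keyboard   | NULL    
Headphones | Uma     
Tablet     | Uma     
Lamp       | Fiona   
Monitor    | Fiona   
Webcam     | Mia     
Mouse      | Uma     


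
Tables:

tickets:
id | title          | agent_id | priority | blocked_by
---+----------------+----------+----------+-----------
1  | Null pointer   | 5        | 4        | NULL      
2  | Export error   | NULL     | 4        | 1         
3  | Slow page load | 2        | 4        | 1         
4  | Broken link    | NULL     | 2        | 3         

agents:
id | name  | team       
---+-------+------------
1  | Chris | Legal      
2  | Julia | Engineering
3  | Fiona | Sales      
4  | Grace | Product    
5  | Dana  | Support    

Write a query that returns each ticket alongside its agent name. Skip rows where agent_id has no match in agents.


INNER JOIN keeps only tickets rows whose agent_id matches an id in agents. Walk through each ticket:
  - ticket 1 (Null pointer): agent_id=5 -> matches Dana
  - ticket 2 (Export error): agent_id=NULL, no match -> dropped
  - ticket 3 (Slow page load): agent_id=2 -> matches Julia
  - ticket 4 (Broken link): agent_id=NULL, no match -> dropped
So 2 of 4 rows are dropped.

SQL:
SELECT a.title, b.name AS agent
FROM tickets a
INNER JOIN agents b ON a.agent_id = b.id

Result:
title          | agent
---------------+------
Null pointer   | Dana 
Slow page load | Julia


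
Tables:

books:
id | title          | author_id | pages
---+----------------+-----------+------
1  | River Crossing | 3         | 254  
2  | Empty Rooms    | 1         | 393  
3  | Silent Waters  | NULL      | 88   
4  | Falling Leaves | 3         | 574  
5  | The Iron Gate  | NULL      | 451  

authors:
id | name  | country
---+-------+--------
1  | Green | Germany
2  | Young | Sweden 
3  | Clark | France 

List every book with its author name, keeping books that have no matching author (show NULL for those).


LEFT JOIN keeps every row from books (the left table); where author_id has no match in authors, the author columns become NULL. Walk through each book:
  - book 1 (River Crossing): author_id=3 -> matches Clark
  - book 2 (Empty Rooms): author_id=1 -> matches Green
  - book 3 (Silent Waters): author_id=NULL, no match -> kept with NULL
  - book 4 (Falling Leaves): author_id=3 -> matches Clark
  - book 5 (The Iron Gate): author_id=NULL, no match -> kept with NULL
All 5 rows appear; 2 have NULL author.

SQL:
SELECT a.title, b.name AS author
FROM books a
LEFT JOIN authors b ON a.author_id = b.id

Result:
title          | author
---------------+-------
River Crossing | Clark 
Empty Rooms    | Green 
Silent Waters  | NULL  
Falling Leaves | Clark 
The Iron Gate  | NULL  


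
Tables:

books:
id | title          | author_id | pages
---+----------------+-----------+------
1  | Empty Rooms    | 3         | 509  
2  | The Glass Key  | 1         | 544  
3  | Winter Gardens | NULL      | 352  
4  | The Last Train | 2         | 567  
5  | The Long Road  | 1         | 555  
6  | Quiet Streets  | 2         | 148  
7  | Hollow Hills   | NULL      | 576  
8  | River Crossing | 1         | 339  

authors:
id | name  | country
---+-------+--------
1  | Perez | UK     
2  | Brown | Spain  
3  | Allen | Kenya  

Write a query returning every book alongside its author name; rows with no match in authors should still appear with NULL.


LEFT JOIN keeps every row from books (the left table); where author_id has no match in authors, the author columns become NULL. Walk through each book:
  - book 1 (Empty Rooms): author_id=3 -> matches Allen
  - book 2 (The Glass Key): author_id=1 -> matches Perez
  - book 3 (Winter Gardens): author_id=NULL, no match -> kept with NULL
  - book 4 (The Last Train): author_id=2 -> matches Brown
  - book 5 (The Long Road): author_id=1 -> matches Perez
  - book 6 (Quiet Streets): author_id=2 -> matches Brown
  - book 7 (Hollow Hills): author_id=NULL, no match -> kept with NULL
  - book 8 (River Crossing): author_id=1 -> matches Perez
All 8 rows appear; 2 have NULL author.

SQL:
SELECT a.title, b.name AS author
FROM books a
LEFT JOIN authors b ON a.author_id = b.id

Result:
title          | author
---------------+-------
Empty Rooms    | Allen 
The Glass Key  | Perez 
Winter Gardens | NULL  
The Last Train | Brown 
The Long Road  | Perez 
Quiet Streets  | Brown 
Hollow Hills   | NULL  
River Crossing | Perez 


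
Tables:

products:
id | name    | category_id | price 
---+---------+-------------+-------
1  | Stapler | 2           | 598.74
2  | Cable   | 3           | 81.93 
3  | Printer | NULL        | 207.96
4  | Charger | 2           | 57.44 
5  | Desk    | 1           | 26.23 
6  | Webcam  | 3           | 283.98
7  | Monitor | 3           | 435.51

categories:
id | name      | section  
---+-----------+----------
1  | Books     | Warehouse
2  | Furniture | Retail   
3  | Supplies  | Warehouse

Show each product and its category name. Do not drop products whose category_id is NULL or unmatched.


LEFT JOIN keeps every row from products (the left table); where category_id has no match in categories, the category columns become NULL. Walk through each product:
  - product 1 (Stapler): category_id=2 -> matches Furniture
  - product 2 (Cable): category_id=3 -> matches Supplies
  - product 3 (Printer): category_id=NULL, no match -> kept with NULL
  - product 4 (Charger): category_id=2 -> matches Furniture
  - product 5 (Desk): category_id=1 -> matches Books
  - product 6 (Webcam): category_id=3 -> matches Supplies
  - product 7 (Monitor): category_id=3 -> matches Supplies
All 7 rows appear; 1 has NULL category.

SQL:
SELECT a.name, b.name AS category
FROM products a
LEFT JOIN categories b ON a.category_id = b.id

Result:
name    | category 
--------+----------
Stapler | Furniture
Cable   | Supplies 
Printer | NULL     
Charger | Furniture
Desk    | Books    
Webcam  | Supplies 
Monitor | Supplies 


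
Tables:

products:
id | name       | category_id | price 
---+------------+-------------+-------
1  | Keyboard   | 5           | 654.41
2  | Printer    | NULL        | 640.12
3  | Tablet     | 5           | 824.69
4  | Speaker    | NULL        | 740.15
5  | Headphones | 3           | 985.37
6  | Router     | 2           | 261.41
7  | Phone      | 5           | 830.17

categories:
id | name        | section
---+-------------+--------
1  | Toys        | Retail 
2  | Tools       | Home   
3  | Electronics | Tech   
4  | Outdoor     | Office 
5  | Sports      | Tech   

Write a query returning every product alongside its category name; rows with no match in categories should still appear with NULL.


LEFT JOIN keeps every row from products (the left table); where category_id has no match in categories, the category columns become NULL. Walk through each product:
  - product 1 (Keyboard): category_id=5 -> matches Sports
  - product 2 (Printer): category_id=NULL, no match -> kept with NULL
  - product 3 (Tablet): category_id=5 -> matches Sports
  - product 4 (Speaker): category_id=NULL, no match -> kept with NULL
  - product 5 (Headphones): category_id=3 -> matches Electronics
  - product 6 (Router): category_id=2 -> matches Tools
  - product 7 (Phone): category_id=5 -> matches Sports
All 7 rows appear; 2 have NULL category.

SQL:
SELECT a.name, b.name AS category
FROM products a
LEFT JOIN categories b ON a.category_id = b.id

Result:
name       | category   
-----------+------------
Keyboard   | Sports     
Printer    | NULL       
Tablet     | Sports     
Speaker    | NULL       
Headphones | Electronics
Router     | Tools      
Phone      | Sports     


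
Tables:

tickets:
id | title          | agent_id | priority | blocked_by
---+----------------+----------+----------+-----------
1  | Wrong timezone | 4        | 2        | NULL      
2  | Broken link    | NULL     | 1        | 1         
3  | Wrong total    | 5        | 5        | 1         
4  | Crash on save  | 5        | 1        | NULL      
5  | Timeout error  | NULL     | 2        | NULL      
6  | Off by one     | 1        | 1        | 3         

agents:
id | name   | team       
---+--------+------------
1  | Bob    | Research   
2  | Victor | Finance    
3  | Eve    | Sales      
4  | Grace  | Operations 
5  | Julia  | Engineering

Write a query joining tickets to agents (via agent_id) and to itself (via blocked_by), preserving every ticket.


Two LEFT JOINs from the same base table tickets: one to agents via agent_id, one to tickets itself via blocked_by. Both are LEFT so every ticket is preserved.
Match against agents:
  - ticket 1 (Wrong timezone): agent_id=4 -> matches Grace
  - ticket 2 (Broken link): agent_id=NULL, no match -> kept with NULL
  - ticket 3 (Wrong total): agent_id=5 -> matches Julia
  - ticket 4 (Crash on save): agent_id=5 -> matches Julia
  - ticket 5 (Timeout error): agent_id=NULL, no match -> kept with NULL
  - ticket 6 (Off by one): agent_id=1 -> matches Bob
Match against tickets (self):
  - ticket 1 (Wrong timezone): blocked_by=NULL -> NULL
  - ticket 2 (Broken link): blocked_by=1 -> Wrong timezone
  - ticket 3 (Wrong total): blocked_by=1 -> Wrong timezone
  - ticket 4 (Crash on save): blocked_by=NULL -> NULL
  - ticket 5 (Timeout error): blocked_by=NULL -> NULL
  - ticket 6 (Off by one): blocked_by=3 -> Wrong total

SQL:
SELECT a.title, b.name AS agent, c.title AS blocked_by
FROM tickets a
LEFT JOIN agents b ON a.agent_id = b.id
LEFT JOIN tickets c ON a.blocked_by = c.id

Result:
title          | agent | blocked_by    
---------------+-------+---------------
Wrong timezone | Grace | NULL          
Broken link    | NULL  | Wrong timezone
Wrong total    | Julia | Wrong timezone
Crash on save  | Julia | NULL          
Timeout error  | NULL  | NULL          
Off by one     | Bob   | Wrong total   


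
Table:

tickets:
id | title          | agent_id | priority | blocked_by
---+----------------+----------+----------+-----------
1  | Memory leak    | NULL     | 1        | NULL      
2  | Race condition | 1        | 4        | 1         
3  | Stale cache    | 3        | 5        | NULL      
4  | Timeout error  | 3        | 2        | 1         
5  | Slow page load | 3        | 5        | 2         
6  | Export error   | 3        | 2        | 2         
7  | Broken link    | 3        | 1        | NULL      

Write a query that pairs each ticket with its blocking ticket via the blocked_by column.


This is a self-join: tickets is joined to a second copy of itself, matching each row's blocked_by to another row's id. Use LEFT JOIN so rows with blocked_by=NULL are kept.
  - ticket 1 (Memory leak): blocked_by=NULL -> NULL
  - ticket 2 (Race condition): blocked_by=1 -> Memory leak
  - ticket 3 (Stale cache): blocked_by=NULL -> NULL
  - ticket 4 (Timeout error): blocked_by=1 -> Memory leak
  - ticket 5 (Slow page load): blocked_by=2 -> Race condition
  - ticket 6 (Export error): blocked_by=2 -> Race condition
  - ticket 7 (Broken link): blocked_by=NULL -> NULL

SQL:
SELECT a.title AS item, b.title AS blocked_by
FROM tickets a
LEFT JOIN tickets b ON a.blocked_by = b.id

Result:
item           | blocked_by    
---------------+---------------
Memory leak    | NULL          
Race condition | Memory leak   
Stale cache    | NULL          
Timeout error  | Memory leak   
Slow page load | Race condition
Export error   | Race condition
Broken link    | NULL          


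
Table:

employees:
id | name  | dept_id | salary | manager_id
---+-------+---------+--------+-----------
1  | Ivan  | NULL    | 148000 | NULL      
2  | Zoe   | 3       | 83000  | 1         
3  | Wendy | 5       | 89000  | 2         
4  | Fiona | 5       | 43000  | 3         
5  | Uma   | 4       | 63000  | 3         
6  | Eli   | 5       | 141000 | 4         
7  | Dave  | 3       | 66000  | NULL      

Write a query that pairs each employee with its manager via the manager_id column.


This is a self-join: employees is joined to a second copy of itself, matching each row's manager_id to another row's id. Use LEFT JOIN so rows with manager_id=NULL are kept.
  - employee 1 (Ivan): manager_id=NULL -> NULL
  - employee 2 (Zoe): manager_id=1 -> Ivan
  - employee 3 (Wendy): manager_id=2 -> Zoe
  - employee 4 (Fiona): manager_id=3 -> Wendy
  - employee 5 (Uma): manager_id=3 -> Wendy
  - employee 6 (Eli): manager_id=4 -> Fiona
  - employee 7 (Dave): manager_id=NULL -> NULL

SQL:
SELECT a.name AS item, b.name AS manager
FROM employees a
LEFT JOIN employees b ON a.manager_id = b.id

Result:
item  | manager
------+--------
Ivan  | NULL   
Zoe   | Ivan   
Wendy | Zoe    
Fiona | Wendy  
Uma   | Wendy  
Eli   | Fiona  
Dave  | NULL   


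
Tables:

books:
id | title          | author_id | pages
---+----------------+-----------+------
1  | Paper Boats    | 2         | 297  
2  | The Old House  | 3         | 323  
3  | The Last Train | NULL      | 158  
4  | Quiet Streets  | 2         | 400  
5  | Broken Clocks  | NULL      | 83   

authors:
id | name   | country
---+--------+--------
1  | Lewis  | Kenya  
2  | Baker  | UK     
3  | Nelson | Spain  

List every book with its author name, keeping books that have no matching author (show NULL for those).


LEFT JOIN keeps every row from books (the left table); where author_id has no match in authors, the author columns become NULL. Walk through each book:
  - book 1 (Paper Boats): author_id=2 -> matches Baker
  - book 2 (The Old House): author_id=3 -> matches Nelson
  - book 3 (The Last Train): author_id=NULL, no match -> kept with NULL
  - book 4 (Quiet Streets): author_id=2 -> matches Baker
  - book 5 (Broken Clocks): author_id=NULL, no match -> kept with NULL
All 5 rows appear; 2 have NULL author.

SQL:
SELECT a.title, b.name AS author
FROM books a
LEFT JOIN authors b ON a.author_id = b.id

Result:
title          | author
---------------+-------
Paper Boats    | Baker 
The Old House  | Nelson
The Last Train | NULL  
Quiet Streets  | Baker 
Broken Clocks  | NULL  


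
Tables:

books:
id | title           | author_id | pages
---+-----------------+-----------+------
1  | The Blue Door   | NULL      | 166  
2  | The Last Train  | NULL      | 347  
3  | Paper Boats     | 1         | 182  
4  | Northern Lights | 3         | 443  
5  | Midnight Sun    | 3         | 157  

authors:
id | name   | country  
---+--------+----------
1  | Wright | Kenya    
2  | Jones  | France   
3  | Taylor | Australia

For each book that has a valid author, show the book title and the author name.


INNER JOIN keeps only books rows whose author_id matches an id in authors. Walk through each book:
  - book 1 (The Blue Door): author_id=NULL, no match -> dropped
  - book 2 (The Last Train): author_id=NULL, no match -> dropped
  - book 3 (Paper Boats): author_id=1 -> matches Wright
  - book 4 (Northern Lights): author_id=3 -> matches Taylor
  - book 5 (Midnight Sun): author_id=3 -> matches Taylor
So 2 of 5 rows are dropped.

SQL:
SELECT a.title, b.name AS author
FROM books a
INNER JOIN authors b ON a.author_id = b.id

Result:
title           | author
----------------+-------
Paper Boats     | Wright
Northern Lights | Taylor
Midnight Sun    | Taylor


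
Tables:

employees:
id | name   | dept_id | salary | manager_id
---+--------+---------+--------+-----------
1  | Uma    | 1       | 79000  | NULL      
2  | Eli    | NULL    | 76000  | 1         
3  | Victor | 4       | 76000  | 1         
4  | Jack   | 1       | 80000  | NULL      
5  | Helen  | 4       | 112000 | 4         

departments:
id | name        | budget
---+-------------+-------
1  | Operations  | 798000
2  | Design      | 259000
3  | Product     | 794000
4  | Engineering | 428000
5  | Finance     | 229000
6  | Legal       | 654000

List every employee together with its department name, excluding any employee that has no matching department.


INNER JOIN keeps only employees rows whose dept_id matches an id in departments. Walk through each employee:
  - employee 1 (Uma): dept_id=1 -> matches Operations
  - employee 2 (Eli): dept_id=NULL, no match -> dropped
  - employee 3 (Victor): dept_id=4 -> matches Engineering
  - employee 4 (Jack): dept_id=1 -> matches Operations
  - employee 5 (Helen): dept_id=4 -> matches Engineering
So 1 of 5 rows is dropped.

SQL:
SELECT a.name, b.name AS department
FROM employees a
INNER JOIN departments b ON a.dept_id = b.id

Result:
name   | department 
-------+------------
Uma    | Operations 
Victor | Engineering
Jack   | Operations 
Helen  | Engineering


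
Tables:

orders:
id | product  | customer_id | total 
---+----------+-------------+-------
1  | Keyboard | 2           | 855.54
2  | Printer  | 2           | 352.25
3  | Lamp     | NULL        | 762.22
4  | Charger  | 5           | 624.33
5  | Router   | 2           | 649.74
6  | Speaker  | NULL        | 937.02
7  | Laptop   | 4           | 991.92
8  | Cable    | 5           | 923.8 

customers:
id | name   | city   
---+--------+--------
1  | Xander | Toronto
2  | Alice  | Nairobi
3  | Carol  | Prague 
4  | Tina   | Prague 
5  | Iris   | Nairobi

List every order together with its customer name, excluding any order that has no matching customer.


INNER JOIN keeps only orders rows whose customer_id matches an id in customers. Walk through each order:
  - order 1 (Keyboard): customer_id=2 -> matches Alice
  - order 2 (Printer): customer_id=2 -> matches Alice
  - order 3 (Lamp): customer_id=NULL, no match -> dropped
  - order 4 (Charger): customer_id=5 -> matches Iris
  - order 5 (Router): customer_id=2 -> matches Alice
  - order 6 (Speaker): customer_id=NULL, no match -> dropped
  - order 7 (Laptop): customer_id=4 -> matches Tina
  - order 8 (Cable): customer_id=5 -> matches Iris
So 2 of 8 rows are dropped.

SQL:
SELECT a.product, b.name AS customer
FROM orders a
INNER JOIN customers b ON a.customer_id = b.id

Result:
product  | customer
---------+---------
Keyboard | Alice   
Printer  | Alice   
Charger  | Iris    
Router   | Alice   
Laptop   | Tina    
Cable    | Iris    


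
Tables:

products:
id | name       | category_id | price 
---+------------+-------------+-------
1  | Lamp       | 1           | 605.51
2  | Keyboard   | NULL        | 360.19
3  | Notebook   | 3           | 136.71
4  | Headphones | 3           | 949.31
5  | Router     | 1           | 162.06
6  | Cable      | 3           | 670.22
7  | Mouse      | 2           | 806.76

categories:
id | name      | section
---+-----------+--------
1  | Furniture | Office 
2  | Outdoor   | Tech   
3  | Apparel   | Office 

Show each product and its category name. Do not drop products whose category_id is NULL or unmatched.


LEFT JOIN keeps every row from products (the left table); where category_id has no match in categories, the category columns become NULL. Walk through each product:
  - product 1 (Lamp): category_id=1 -> matches Furniture
  - product 2 (Keyboard): category_id=NULL, no match -> kept with NULL
  - product 3 (Notebook): category_id=3 -> matches Apparel
  - product 4 (Headphones): category_id=3 -> matches Apparel
  - product 5 (Router): category_id=1 -> matches Furniture
  - product 6 (Cable): category_id=3 -> matches Apparel
  - product 7 (Mouse): category_id=2 -> matches Outdoor
All 7 rows appear; 1 has NULL category.

SQL:
SELECT a.name, b.name AS category
FROM products a
LEFT JOIN categories b ON a.category_id = b.id

Result:
name       | category 
-----------+----------
Lamp       | Furniture
Keyboard   | NULL     
Notebook   | Apparel  
Headphones | Apparel  
Router     | Furniture
Cable      | Apparel  
Mouse      | Outdoor  


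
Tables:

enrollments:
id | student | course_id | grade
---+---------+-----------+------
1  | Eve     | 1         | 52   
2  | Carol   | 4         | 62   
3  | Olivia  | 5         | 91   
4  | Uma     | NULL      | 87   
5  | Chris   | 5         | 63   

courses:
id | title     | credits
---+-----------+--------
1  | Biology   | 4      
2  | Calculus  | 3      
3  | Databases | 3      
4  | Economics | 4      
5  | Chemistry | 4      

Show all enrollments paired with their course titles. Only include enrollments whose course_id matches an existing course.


INNER JOIN keeps only enrollments rows whose course_id matches an id in courses. Walk through each enrollment:
  - enrollment 1 (Eve): course_id=1 -> matches Biology
  - enrollment 2 (Carol): course_id=4 -> matches Economics
  - enrollment 3 (Olivia): course_id=5 -> matches Chemistry
  - enrollment 4 (Uma): course_id=NULL, no match -> dropped
  - enrollment 5 (Chris): course_id=5 -> matches Chemistry
So 1 of 5 rows is dropped.

SQL:
SELECT a.student, b.title AS course
FROM enrollments a
INNER JOIN courses b ON a.course_id = b.id

Result:
student | course   
--------+----------
Eve     | Biology  
Carol   | Economics
Olivia  | Chemistry
Chris   | Chemistry


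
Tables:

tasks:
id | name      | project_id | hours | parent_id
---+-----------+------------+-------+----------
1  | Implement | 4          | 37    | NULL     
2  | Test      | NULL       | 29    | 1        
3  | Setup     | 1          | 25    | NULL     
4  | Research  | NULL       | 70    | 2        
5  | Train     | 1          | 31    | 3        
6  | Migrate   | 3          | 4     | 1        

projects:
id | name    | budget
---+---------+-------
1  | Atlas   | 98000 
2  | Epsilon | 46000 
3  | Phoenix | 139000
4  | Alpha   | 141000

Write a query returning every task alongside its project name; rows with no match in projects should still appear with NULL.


LEFT JOIN keeps every row from tasks (the left table); where project_id has no match in projects, the project columns become NULL. Walk through each task:
  - task 1 (Implement): project_id=4 -> matches Alpha
  - task 2 (Test): project_id=NULL, no match -> kept with NULL
  - task 3 (Setup): project_id=1 -> matches Atlas
  - task 4 (Research): project_id=NULL, no match -> kept with NULL
  - task 5 (Train): project_id=1 -> matches Atlas
  - task 6 (Migrate): project_id=3 -> matches Phoenix
All 6 rows appear; 2 have NULL project.

SQL:
SELECT a.name, b.name AS project
FROM tasks a
LEFT JOIN projects b ON a.project_id = b.id

Result:
name      | project
----------+--------
Implement | Alpha  
Test      | NULL   
Setup     | Atlas  
Research  | NULL   
Train     | Atlas  
Migrate   | Phoenix
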